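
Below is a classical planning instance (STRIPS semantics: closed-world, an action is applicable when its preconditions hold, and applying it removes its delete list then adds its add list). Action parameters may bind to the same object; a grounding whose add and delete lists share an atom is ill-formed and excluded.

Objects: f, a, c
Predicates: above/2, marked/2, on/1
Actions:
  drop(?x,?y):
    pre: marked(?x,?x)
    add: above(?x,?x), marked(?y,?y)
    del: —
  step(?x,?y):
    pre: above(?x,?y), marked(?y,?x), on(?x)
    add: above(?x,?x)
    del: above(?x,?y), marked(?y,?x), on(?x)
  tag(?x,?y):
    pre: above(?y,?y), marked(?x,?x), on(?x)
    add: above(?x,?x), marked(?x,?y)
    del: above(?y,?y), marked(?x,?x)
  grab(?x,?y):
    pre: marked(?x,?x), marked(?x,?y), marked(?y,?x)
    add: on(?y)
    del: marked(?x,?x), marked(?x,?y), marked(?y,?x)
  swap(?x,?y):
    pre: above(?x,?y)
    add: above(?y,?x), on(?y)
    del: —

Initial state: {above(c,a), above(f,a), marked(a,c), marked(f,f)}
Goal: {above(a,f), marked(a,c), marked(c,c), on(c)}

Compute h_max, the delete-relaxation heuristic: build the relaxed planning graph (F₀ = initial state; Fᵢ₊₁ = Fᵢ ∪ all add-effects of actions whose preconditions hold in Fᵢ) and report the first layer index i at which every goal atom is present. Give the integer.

F0 = init (4 atoms)
F1 = F0 ∪ {above(a,c), above(a,f), above(f,f), marked(a,a), marked(c,c), on(a), on(f)}  (11 atoms)
F2 = F1 ∪ {above(a,a), above(c,c), marked(a,f), on(c)}  (15 atoms)
goal ⊆ F2  ⇒  h_max = 2

2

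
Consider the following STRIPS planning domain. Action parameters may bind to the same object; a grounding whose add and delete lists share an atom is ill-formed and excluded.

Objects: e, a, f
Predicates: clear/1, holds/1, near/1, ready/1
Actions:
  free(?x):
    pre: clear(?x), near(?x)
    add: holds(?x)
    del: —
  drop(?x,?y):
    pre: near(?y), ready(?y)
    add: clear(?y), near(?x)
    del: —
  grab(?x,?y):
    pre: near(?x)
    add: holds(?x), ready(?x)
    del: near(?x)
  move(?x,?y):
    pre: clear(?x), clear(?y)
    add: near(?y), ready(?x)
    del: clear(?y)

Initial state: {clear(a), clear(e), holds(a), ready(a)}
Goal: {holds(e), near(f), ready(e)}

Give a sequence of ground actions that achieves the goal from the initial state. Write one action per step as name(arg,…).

1. move(e,e)  →  {clear(a), holds(a), near(e), ready(a), ready(e)}
2. drop(f,e)  →  {clear(a), clear(e), holds(a), near(e), near(f), ready(a), ready(e)}
3. free(e)  →  {clear(a), clear(e), holds(a), holds(e), near(e), near(f), ready(a), ready(e)}

move(e,e); drop(f,e); free(e)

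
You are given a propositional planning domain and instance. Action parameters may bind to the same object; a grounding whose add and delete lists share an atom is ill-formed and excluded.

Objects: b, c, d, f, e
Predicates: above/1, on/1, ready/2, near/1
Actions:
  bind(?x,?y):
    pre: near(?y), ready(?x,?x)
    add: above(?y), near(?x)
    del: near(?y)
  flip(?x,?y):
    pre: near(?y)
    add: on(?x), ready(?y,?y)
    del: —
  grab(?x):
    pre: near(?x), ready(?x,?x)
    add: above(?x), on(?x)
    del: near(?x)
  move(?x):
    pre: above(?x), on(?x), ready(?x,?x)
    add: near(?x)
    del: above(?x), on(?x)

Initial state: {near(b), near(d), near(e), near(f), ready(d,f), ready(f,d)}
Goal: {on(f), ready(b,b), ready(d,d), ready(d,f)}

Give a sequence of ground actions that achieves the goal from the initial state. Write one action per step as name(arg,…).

1. flip(b,b)  →  {near(b), near(d), near(e), near(f), on(b), ready(b,b), ready(d,f), ready(f,d)}
2. flip(f,d)  →  {near(b), near(d), near(e), near(f), on(b), on(f), ready(b,b), ready(d,d), ready(d,f), ready(f,d)}

flip(b,b); flip(f,d)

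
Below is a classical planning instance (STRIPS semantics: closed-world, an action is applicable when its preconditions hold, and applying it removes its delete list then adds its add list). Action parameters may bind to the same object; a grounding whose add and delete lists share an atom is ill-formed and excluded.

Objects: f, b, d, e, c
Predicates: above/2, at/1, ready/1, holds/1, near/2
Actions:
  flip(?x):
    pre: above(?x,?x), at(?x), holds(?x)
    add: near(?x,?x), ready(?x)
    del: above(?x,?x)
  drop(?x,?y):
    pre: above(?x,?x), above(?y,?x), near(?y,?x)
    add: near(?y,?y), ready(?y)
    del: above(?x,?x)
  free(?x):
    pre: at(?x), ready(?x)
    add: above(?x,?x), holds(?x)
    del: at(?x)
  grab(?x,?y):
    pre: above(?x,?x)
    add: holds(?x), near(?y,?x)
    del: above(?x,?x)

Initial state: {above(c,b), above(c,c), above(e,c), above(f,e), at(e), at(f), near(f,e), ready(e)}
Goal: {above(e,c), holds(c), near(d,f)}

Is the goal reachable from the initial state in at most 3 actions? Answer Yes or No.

No

1. free(e)  →  {above(c,b), above(c,c), above(e,c), above(e,e), above(f,e), at(f), holds(e), near(f,e), ready(e)}
2. drop(e,f)  →  {above(c,b), above(c,c), above(e,c), above(f,e), at(f), holds(e), near(f,e), near(f,f), ready(e), ready(f)}
3. free(f)  →  {above(c,b), above(c,c), above(e,c), above(f,e), above(f,f), holds(e), holds(f), near(f,e), near(f,f), ready(e), ready(f)}
4. grab(f,d)  →  {above(c,b), above(c,c), above(e,c), above(f,e), holds(e), holds(f), near(d,f), near(f,e), near(f,f), ready(e), ready(f)}
5. grab(c,f)  →  {above(c,b), above(e,c), above(f,e), holds(c), holds(e), holds(f), near(d,f), near(f,c), near(f,e), near(f,f), ready(e), ready(f)}
optimal plan length = 5; 5 > 3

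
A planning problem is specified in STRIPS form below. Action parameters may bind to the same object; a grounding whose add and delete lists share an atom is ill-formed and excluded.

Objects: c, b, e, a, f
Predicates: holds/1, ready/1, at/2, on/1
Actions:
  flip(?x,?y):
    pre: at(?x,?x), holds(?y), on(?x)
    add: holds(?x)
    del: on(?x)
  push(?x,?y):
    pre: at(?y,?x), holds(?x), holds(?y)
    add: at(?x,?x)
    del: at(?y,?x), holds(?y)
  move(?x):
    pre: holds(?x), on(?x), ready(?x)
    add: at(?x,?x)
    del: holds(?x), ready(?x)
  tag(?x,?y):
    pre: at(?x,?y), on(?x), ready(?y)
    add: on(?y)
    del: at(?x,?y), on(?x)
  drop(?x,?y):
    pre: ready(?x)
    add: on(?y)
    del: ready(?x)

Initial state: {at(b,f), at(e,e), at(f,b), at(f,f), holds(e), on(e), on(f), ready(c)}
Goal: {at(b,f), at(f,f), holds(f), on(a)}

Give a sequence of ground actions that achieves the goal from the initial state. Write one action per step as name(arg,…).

1. flip(f,e)  →  {at(b,f), at(e,e), at(f,b), at(f,f), holds(e), holds(f), on(e), ready(c)}
2. drop(c,a)  →  {at(b,f), at(e,e), at(f,b), at(f,f), holds(e), holds(f), on(a), on(e)}

flip(f,e); drop(c,a)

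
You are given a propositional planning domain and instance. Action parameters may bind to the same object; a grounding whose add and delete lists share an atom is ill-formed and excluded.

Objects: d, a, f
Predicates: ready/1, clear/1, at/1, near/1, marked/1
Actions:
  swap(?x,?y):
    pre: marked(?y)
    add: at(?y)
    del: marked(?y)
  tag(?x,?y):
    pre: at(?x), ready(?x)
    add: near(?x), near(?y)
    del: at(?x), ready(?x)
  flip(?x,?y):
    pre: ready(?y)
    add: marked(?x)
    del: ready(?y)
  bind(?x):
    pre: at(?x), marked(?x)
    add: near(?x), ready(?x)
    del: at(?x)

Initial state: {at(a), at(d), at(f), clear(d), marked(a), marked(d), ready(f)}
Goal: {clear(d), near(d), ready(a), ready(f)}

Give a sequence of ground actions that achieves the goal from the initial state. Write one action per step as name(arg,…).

1. bind(d)  →  {at(a), at(f), clear(d), marked(a), marked(d), near(d), ready(d), ready(f)}
2. bind(a)  →  {at(f), clear(d), marked(a), marked(d), near(a), near(d), ready(a), ready(d), ready(f)}

bind(d); bind(a)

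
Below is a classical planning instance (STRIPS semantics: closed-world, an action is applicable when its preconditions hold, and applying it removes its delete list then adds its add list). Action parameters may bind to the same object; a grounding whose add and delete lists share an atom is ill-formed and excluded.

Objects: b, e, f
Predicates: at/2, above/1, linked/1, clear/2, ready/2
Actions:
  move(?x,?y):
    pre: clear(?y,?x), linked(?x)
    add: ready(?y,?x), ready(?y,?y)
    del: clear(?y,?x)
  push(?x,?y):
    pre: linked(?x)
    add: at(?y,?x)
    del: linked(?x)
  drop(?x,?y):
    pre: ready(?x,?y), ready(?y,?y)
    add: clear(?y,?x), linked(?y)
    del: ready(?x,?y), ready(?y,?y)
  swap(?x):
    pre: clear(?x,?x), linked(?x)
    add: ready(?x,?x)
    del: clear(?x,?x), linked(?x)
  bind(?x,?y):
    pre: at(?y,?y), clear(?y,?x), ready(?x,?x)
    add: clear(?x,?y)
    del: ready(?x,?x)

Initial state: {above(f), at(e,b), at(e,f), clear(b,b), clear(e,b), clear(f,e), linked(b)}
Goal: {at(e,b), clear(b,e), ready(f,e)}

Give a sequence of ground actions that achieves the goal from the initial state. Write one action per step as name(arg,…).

move(b,b); move(b,e); drop(e,b); drop(e,e); move(e,f)

1. move(b,b)  →  {above(f), at(e,b), at(e,f), clear(e,b), clear(f,e), linked(b), ready(b,b)}
2. move(b,e)  →  {above(f), at(e,b), at(e,f), clear(f,e), linked(b), ready(b,b), ready(e,b), ready(e,e)}
3. drop(e,b)  →  {above(f), at(e,b), at(e,f), clear(b,e), clear(f,e), linked(b), ready(e,e)}
4. drop(e,e)  →  {above(f), at(e,b), at(e,f), clear(b,e), clear(e,e), clear(f,e), linked(b), linked(e)}
5. move(e,f)  →  {above(f), at(e,b), at(e,f), clear(b,e), clear(e,e), linked(b), linked(e), ready(f,e), ready(f,f)}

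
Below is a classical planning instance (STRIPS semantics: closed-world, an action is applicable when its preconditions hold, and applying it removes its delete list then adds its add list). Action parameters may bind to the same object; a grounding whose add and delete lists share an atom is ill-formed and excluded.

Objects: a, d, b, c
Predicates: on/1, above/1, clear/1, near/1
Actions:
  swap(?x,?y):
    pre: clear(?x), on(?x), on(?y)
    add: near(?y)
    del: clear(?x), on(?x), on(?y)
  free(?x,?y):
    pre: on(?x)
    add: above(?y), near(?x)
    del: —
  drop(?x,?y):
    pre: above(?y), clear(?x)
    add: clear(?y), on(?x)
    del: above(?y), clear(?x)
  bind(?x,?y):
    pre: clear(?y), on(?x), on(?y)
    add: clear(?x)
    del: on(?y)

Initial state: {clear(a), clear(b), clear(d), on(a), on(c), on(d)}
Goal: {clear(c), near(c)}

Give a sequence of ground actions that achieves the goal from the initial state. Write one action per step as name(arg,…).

1. free(c,a)  →  {above(a), clear(a), clear(b), clear(d), near(c), on(a), on(c), on(d)}
2. bind(c,a)  →  {above(a), clear(a), clear(b), clear(c), clear(d), near(c), on(c), on(d)}

free(c,a); bind(c,a)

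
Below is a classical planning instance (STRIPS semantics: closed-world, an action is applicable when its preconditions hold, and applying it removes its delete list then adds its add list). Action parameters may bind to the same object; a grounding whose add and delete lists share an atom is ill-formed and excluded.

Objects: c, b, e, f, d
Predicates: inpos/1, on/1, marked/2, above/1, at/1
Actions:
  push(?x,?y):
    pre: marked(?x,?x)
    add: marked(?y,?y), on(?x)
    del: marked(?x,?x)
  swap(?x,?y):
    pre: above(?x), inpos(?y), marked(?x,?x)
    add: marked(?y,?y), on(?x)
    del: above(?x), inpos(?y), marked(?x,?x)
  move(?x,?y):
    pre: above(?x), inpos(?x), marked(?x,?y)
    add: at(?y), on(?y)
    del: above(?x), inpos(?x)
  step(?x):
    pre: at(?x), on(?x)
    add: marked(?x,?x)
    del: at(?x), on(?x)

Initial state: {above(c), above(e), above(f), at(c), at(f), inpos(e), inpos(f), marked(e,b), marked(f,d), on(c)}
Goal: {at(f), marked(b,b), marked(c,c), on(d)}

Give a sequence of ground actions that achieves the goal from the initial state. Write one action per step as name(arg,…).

move(e,b); move(f,d); step(c); step(b)

1. move(e,b)  →  {above(c), above(f), at(b), at(c), at(f), inpos(f), marked(e,b), marked(f,d), on(b), on(c)}
2. move(f,d)  →  {above(c), at(b), at(c), at(d), at(f), marked(e,b), marked(f,d), on(b), on(c), on(d)}
3. step(c)  →  {above(c), at(b), at(d), at(f), marked(c,c), marked(e,b), marked(f,d), on(b), on(d)}
4. step(b)  →  {above(c), at(d), at(f), marked(b,b), marked(c,c), marked(e,b), marked(f,d), on(d)}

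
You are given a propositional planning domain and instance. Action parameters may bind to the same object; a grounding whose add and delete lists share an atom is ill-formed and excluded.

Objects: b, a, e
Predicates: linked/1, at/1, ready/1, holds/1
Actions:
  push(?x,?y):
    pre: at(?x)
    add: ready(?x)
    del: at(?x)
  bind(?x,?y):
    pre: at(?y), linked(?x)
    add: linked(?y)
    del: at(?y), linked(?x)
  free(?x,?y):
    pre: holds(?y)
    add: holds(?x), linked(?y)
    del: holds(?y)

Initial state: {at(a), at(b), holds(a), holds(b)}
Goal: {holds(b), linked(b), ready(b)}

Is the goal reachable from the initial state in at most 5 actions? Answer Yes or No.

Yes

1. push(b,b)  →  {at(a), holds(a), holds(b), ready(b)}
2. free(a,b)  →  {at(a), holds(a), linked(b), ready(b)}
3. free(b,a)  →  {at(a), holds(b), linked(a), linked(b), ready(b)}
optimal plan length = 3; 3 ≤ 5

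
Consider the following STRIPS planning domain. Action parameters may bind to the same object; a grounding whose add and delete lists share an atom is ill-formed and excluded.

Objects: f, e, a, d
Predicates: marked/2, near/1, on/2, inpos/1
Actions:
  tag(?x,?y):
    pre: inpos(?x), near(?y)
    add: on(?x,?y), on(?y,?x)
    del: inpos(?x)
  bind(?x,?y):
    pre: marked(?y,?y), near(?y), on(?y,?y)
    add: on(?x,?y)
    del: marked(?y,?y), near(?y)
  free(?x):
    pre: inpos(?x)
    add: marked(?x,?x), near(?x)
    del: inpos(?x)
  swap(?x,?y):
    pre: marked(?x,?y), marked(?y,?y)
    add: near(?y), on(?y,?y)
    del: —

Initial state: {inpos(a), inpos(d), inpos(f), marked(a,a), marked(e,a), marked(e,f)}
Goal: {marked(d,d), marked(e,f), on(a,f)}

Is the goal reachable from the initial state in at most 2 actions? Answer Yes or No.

1. free(f)  →  {inpos(a), inpos(d), marked(a,a), marked(e,a), marked(e,f), marked(f,f), near(f)}
2. tag(a,f)  →  {inpos(d), marked(a,a), marked(e,a), marked(e,f), marked(f,f), near(f), on(a,f), on(f,a)}
3. free(d)  →  {marked(a,a), marked(d,d), marked(e,a), marked(e,f), marked(f,f), near(d), near(f), on(a,f), on(f,a)}
optimal plan length = 3; 3 > 2

No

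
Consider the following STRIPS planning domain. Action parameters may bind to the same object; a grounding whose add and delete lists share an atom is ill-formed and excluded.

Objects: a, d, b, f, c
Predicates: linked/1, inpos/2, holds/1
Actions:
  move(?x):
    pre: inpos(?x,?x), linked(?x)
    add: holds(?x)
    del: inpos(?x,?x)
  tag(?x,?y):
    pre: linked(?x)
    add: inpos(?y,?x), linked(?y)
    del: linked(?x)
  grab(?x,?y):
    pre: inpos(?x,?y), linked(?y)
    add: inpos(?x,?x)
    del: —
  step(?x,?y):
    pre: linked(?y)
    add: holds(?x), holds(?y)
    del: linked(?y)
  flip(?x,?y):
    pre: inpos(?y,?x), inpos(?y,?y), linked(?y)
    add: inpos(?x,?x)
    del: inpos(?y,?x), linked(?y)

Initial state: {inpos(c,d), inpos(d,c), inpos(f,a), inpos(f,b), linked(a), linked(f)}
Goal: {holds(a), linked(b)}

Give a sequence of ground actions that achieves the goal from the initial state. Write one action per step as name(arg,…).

1. tag(a,b)  →  {inpos(b,a), inpos(c,d), inpos(d,c), inpos(f,a), inpos(f,b), linked(b), linked(f)}
2. step(a,f)  →  {holds(a), holds(f), inpos(b,a), inpos(c,d), inpos(d,c), inpos(f,a), inpos(f,b), linked(b)}

tag(a,b); step(a,f)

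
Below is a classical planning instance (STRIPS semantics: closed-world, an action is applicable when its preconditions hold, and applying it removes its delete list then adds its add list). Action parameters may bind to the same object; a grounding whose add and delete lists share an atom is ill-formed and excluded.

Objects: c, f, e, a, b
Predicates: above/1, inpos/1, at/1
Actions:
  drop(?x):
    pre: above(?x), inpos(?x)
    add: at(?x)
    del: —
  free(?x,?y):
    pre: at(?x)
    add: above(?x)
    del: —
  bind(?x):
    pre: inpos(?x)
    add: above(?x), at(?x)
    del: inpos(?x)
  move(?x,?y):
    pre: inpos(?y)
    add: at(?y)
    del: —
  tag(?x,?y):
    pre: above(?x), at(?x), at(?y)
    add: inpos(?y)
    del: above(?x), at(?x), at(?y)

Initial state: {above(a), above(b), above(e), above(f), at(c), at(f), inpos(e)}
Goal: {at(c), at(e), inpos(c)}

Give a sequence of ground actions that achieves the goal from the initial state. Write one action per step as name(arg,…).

1. drop(e)  →  {above(a), above(b), above(e), above(f), at(c), at(e), at(f), inpos(e)}
2. tag(f,c)  →  {above(a), above(b), above(e), at(e), inpos(c), inpos(e)}
3. move(c,c)  →  {above(a), above(b), above(e), at(c), at(e), inpos(c), inpos(e)}

drop(e); tag(f,c); move(c,c)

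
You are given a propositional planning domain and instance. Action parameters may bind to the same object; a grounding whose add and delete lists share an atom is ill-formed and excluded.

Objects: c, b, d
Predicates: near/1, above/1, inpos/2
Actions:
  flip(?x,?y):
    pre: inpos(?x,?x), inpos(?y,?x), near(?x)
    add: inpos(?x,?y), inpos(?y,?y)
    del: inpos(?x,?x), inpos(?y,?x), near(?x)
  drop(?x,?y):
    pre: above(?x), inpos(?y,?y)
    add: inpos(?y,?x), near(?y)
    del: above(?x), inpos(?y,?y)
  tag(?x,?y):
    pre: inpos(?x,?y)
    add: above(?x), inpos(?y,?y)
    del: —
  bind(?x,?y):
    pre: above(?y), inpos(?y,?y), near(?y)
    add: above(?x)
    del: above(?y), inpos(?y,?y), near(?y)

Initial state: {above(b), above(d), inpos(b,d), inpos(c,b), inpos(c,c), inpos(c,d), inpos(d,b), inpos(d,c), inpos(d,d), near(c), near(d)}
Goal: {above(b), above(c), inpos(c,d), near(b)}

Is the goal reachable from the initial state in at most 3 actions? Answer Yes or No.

Yes

1. tag(c,b)  →  {above(b), above(c), above(d), inpos(b,b), inpos(b,d), inpos(c,b), inpos(c,c), inpos(c,d), inpos(d,b), inpos(d,c), inpos(d,d), near(c), near(d)}
2. drop(d,b)  →  {above(b), above(c), inpos(b,d), inpos(c,b), inpos(c,c), inpos(c,d), inpos(d,b), inpos(d,c), inpos(d,d), near(b), near(c), near(d)}
optimal plan length = 2; 2 ≤ 3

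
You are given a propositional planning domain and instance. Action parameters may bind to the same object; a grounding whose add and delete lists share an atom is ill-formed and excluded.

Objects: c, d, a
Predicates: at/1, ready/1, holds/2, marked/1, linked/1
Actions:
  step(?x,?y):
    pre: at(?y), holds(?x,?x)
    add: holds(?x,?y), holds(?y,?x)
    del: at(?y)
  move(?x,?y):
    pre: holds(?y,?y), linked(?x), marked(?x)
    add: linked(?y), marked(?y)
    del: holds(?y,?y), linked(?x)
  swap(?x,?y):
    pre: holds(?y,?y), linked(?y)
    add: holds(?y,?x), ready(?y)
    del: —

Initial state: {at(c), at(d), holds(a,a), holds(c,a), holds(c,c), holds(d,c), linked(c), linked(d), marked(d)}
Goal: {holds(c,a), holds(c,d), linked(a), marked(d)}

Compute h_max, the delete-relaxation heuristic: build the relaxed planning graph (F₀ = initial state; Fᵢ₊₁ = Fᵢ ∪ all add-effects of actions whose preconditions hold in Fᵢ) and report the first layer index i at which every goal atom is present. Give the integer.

F0 = init (9 atoms)
F1 = F0 ∪ {holds(a,c), holds(a,d), holds(c,d), holds(d,a), linked(a), marked(a), marked(c), ready(c)}  (17 atoms)
goal ⊆ F1  ⇒  h_max = 1

1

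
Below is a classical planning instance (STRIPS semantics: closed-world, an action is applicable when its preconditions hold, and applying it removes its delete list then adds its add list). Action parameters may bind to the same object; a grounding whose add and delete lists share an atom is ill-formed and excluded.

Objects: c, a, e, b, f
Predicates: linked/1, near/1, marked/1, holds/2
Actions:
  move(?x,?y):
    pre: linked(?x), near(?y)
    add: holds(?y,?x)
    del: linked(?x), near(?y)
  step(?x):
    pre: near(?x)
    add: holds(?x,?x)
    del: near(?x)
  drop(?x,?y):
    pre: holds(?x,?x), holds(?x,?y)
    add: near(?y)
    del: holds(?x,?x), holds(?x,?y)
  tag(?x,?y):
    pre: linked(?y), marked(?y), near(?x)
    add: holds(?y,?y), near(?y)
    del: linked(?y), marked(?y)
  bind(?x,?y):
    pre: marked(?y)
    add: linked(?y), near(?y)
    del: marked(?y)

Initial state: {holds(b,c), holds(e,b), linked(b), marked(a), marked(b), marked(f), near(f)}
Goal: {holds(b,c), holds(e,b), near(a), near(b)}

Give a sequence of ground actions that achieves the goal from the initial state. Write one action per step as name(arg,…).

tag(f,b); bind(c,a)

1. tag(f,b)  →  {holds(b,b), holds(b,c), holds(e,b), marked(a), marked(f), near(b), near(f)}
2. bind(c,a)  →  {holds(b,b), holds(b,c), holds(e,b), linked(a), marked(f), near(a), near(b), near(f)}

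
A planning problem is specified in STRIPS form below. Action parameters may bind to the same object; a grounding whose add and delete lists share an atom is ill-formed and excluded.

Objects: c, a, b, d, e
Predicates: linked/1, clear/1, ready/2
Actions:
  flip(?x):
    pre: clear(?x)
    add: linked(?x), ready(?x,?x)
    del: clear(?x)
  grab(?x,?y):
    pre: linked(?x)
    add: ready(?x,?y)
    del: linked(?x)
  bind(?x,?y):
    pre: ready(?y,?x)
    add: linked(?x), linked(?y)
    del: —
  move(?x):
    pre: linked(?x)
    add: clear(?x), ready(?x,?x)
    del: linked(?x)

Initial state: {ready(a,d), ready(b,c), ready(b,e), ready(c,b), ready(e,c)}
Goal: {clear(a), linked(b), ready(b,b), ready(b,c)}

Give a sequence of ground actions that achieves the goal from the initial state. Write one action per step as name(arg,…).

bind(c,b); grab(b,b); bind(c,b); bind(d,a); move(a)

1. bind(c,b)  →  {linked(b), linked(c), ready(a,d), ready(b,c), ready(b,e), ready(c,b), ready(e,c)}
2. grab(b,b)  →  {linked(c), ready(a,d), ready(b,b), ready(b,c), ready(b,e), ready(c,b), ready(e,c)}
3. bind(c,b)  →  {linked(b), linked(c), ready(a,d), ready(b,b), ready(b,c), ready(b,e), ready(c,b), ready(e,c)}
4. bind(d,a)  →  {linked(a), linked(b), linked(c), linked(d), ready(a,d), ready(b,b), ready(b,c), ready(b,e), ready(c,b), ready(e,c)}
5. move(a)  →  {clear(a), linked(b), linked(c), linked(d), ready(a,a), ready(a,d), ready(b,b), ready(b,c), ready(b,e), ready(c,b), ready(e,c)}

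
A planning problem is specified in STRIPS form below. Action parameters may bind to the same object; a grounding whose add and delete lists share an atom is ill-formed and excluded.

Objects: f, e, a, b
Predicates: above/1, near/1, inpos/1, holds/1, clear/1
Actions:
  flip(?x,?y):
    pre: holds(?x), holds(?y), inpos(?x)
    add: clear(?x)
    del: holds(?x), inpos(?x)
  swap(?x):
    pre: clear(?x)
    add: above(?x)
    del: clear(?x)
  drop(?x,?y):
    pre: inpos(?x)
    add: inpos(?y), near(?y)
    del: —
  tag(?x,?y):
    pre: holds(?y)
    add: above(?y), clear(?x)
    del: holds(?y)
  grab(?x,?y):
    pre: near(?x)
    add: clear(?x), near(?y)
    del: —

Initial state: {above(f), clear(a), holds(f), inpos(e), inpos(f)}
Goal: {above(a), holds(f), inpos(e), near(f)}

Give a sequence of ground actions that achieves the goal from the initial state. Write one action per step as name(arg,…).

1. swap(a)  →  {above(a), above(f), holds(f), inpos(e), inpos(f)}
2. drop(f,f)  →  {above(a), above(f), holds(f), inpos(e), inpos(f), near(f)}

swap(a); drop(f,f)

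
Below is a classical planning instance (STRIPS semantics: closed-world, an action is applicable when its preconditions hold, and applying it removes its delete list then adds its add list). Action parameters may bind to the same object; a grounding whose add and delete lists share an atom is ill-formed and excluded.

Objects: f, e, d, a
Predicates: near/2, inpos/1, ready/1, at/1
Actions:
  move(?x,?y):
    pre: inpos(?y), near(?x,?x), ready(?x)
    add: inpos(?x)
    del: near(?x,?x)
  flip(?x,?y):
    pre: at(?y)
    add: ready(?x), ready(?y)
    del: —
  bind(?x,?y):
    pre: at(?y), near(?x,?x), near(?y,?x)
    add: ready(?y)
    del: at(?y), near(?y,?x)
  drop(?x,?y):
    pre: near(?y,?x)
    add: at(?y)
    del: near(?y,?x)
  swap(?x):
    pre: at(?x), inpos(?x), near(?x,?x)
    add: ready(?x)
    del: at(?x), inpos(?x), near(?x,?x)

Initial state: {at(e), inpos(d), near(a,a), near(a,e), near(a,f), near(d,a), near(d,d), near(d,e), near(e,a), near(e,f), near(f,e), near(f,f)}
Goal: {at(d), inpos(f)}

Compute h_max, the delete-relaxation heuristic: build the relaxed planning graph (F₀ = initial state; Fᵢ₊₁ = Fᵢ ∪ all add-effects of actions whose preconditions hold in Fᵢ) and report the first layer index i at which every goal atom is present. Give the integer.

F0 = init (12 atoms)
F1 = F0 ∪ {at(a), at(d), at(f), ready(a), ready(d), ready(e), ready(f)}  (19 atoms)
F2 = F1 ∪ {inpos(a), inpos(f)}  (21 atoms)
goal ⊆ F2  ⇒  h_max = 2

2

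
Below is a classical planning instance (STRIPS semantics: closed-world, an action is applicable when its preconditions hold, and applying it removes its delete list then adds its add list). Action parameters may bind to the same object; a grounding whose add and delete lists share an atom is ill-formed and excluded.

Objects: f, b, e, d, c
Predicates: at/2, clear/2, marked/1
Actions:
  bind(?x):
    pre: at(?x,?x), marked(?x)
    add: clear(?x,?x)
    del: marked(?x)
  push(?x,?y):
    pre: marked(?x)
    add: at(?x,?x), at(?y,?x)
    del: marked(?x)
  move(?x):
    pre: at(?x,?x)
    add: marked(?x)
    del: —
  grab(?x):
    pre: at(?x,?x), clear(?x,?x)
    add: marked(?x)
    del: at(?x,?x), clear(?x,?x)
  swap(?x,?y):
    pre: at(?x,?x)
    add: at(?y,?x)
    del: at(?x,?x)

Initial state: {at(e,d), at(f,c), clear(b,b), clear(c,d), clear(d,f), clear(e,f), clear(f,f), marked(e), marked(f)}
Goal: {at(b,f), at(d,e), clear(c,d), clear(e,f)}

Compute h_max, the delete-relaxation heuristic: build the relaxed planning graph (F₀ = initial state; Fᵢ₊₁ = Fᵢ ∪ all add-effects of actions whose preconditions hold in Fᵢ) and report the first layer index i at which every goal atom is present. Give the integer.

1

F0 = init (9 atoms)
F1 = F0 ∪ {at(b,e), at(b,f), at(c,e), at(c,f), at(d,e), at(d,f), at(e,e), at(e,f), at(f,e), at(f,f)}  (19 atoms)
goal ⊆ F1  ⇒  h_max = 1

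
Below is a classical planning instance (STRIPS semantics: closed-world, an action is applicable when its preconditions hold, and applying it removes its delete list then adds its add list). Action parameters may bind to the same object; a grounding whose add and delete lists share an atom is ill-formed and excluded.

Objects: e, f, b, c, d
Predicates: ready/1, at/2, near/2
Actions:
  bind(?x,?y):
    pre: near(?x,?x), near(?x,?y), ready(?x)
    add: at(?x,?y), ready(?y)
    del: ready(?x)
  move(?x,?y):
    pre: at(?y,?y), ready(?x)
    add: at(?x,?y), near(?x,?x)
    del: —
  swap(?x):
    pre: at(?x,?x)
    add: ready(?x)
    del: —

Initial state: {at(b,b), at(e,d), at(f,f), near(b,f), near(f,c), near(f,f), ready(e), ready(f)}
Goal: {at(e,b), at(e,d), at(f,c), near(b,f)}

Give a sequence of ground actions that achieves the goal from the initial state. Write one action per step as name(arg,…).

1. bind(f,c)  →  {at(b,b), at(e,d), at(f,c), at(f,f), near(b,f), near(f,c), near(f,f), ready(c), ready(e)}
2. move(e,b)  →  {at(b,b), at(e,b), at(e,d), at(f,c), at(f,f), near(b,f), near(e,e), near(f,c), near(f,f), ready(c), ready(e)}

bind(f,c); move(e,b)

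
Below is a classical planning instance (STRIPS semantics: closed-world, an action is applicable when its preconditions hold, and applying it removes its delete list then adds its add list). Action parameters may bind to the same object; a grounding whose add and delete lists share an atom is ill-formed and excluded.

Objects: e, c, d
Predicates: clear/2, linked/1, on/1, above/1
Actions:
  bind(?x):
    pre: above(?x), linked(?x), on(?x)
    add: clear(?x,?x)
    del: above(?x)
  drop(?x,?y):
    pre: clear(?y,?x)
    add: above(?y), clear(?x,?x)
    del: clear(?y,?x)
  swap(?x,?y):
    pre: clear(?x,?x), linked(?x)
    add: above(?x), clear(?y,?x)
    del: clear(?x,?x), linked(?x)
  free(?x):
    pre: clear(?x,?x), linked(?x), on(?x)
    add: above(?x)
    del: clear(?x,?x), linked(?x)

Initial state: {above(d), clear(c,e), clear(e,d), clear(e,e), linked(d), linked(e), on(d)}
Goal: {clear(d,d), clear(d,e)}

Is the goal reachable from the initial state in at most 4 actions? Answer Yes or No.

1. bind(d)  →  {clear(c,e), clear(d,d), clear(e,d), clear(e,e), linked(d), linked(e), on(d)}
2. swap(e,d)  →  {above(e), clear(c,e), clear(d,d), clear(d,e), clear(e,d), linked(d), on(d)}
optimal plan length = 2; 2 ≤ 4

Yes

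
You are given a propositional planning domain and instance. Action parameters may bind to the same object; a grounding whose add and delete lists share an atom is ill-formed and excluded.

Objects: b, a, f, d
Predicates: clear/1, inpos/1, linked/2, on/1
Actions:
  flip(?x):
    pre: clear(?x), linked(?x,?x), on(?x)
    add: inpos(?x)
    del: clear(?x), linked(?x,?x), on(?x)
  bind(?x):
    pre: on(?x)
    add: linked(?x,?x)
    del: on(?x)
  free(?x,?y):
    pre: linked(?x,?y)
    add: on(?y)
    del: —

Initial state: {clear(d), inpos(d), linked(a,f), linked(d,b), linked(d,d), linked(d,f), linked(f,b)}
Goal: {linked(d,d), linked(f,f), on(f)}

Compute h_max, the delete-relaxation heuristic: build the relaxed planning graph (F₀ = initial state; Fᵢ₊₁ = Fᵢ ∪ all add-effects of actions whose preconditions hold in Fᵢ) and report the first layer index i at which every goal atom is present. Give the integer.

2

F0 = init (7 atoms)
F1 = F0 ∪ {on(b), on(d), on(f)}  (10 atoms)
F2 = F1 ∪ {linked(b,b), linked(f,f)}  (12 atoms)
goal ⊆ F2  ⇒  h_max = 2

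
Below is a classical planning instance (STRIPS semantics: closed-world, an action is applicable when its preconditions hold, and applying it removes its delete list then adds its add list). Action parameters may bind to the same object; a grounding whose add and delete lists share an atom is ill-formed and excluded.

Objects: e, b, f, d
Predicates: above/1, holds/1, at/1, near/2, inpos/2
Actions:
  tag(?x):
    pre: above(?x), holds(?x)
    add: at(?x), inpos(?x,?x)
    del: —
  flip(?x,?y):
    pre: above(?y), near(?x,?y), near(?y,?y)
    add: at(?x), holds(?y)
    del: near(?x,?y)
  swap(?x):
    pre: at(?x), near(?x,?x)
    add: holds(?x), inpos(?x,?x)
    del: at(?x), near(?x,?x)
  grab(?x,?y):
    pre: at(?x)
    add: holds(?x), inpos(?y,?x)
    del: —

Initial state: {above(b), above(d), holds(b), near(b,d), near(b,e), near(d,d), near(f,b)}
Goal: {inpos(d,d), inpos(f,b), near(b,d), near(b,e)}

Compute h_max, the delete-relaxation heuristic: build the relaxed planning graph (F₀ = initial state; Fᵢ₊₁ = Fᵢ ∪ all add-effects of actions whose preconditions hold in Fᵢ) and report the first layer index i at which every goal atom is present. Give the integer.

F0 = init (7 atoms)
F1 = F0 ∪ {at(b), at(d), holds(d), inpos(b,b)}  (11 atoms)
F2 = F1 ∪ {inpos(b,d), inpos(d,b), inpos(d,d), inpos(e,b), inpos(e,d), inpos(f,b), inpos(f,d)}  (18 atoms)
goal ⊆ F2  ⇒  h_max = 2

2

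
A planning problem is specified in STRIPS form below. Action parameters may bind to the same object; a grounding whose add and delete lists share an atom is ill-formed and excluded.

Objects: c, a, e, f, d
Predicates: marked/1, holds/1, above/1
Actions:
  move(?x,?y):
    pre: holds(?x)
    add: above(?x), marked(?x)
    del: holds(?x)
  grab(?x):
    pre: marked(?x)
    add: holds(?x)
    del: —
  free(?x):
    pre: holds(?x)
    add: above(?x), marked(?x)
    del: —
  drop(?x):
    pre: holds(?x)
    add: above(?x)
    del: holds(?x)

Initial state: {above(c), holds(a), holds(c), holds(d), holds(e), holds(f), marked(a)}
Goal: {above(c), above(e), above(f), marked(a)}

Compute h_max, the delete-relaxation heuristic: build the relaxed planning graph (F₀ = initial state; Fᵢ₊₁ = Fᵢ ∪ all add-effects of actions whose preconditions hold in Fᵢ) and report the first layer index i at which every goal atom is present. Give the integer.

1

F0 = init (7 atoms)
F1 = F0 ∪ {above(a), above(d), above(e), above(f), marked(c), marked(d), marked(e), marked(f)}  (15 atoms)
goal ⊆ F1  ⇒  h_max = 1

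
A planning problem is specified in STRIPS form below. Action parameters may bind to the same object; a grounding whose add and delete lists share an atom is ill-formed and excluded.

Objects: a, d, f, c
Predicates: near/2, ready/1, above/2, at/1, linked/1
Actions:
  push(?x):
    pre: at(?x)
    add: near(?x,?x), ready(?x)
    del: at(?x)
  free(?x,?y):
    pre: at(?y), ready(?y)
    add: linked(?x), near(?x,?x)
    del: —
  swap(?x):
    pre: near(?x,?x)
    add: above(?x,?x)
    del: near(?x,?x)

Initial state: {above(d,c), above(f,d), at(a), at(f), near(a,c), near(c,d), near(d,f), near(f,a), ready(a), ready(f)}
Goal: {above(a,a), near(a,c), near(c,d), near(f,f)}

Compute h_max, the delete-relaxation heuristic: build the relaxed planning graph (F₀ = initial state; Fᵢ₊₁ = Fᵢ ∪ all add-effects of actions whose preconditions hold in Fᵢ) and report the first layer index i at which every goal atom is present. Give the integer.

F0 = init (10 atoms)
F1 = F0 ∪ {linked(a), linked(c), linked(d), linked(f), near(a,a), near(c,c), near(d,d), near(f,f)}  (18 atoms)
F2 = F1 ∪ {above(a,a), above(c,c), above(d,d), above(f,f)}  (22 atoms)
goal ⊆ F2  ⇒  h_max = 2

2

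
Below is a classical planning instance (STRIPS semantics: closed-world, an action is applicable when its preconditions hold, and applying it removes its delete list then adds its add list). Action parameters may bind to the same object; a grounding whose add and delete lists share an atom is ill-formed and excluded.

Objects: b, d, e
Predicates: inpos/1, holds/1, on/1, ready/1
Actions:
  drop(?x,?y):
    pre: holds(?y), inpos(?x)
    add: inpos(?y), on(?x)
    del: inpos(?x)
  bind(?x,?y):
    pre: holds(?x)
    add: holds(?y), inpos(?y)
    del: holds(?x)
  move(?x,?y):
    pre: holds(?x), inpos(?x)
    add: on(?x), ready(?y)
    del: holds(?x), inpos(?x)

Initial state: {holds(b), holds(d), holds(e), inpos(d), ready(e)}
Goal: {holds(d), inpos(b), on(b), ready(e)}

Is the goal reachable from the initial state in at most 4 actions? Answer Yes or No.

Yes

1. drop(d,b)  →  {holds(b), holds(d), holds(e), inpos(b), on(d), ready(e)}
2. drop(b,d)  →  {holds(b), holds(d), holds(e), inpos(d), on(b), on(d), ready(e)}
3. drop(d,b)  →  {holds(b), holds(d), holds(e), inpos(b), on(b), on(d), ready(e)}
optimal plan length = 3; 3 ≤ 4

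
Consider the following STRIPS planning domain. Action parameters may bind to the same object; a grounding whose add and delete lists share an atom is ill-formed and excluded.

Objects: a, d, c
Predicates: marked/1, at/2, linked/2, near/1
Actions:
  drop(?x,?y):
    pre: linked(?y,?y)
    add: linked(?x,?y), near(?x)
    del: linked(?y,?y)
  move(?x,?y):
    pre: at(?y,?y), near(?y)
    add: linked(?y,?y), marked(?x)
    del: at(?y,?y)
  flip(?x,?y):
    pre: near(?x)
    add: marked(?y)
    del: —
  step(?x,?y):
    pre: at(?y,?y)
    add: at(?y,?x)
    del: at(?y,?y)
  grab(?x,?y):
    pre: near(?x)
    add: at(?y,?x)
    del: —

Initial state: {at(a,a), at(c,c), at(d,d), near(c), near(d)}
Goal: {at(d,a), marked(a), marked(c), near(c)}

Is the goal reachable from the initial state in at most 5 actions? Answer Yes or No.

Yes

1. move(a,c)  →  {at(a,a), at(d,d), linked(c,c), marked(a), near(c), near(d)}
2. flip(d,c)  →  {at(a,a), at(d,d), linked(c,c), marked(a), marked(c), near(c), near(d)}
3. step(a,d)  →  {at(a,a), at(d,a), linked(c,c), marked(a), marked(c), near(c), near(d)}
optimal plan length = 3; 3 ≤ 5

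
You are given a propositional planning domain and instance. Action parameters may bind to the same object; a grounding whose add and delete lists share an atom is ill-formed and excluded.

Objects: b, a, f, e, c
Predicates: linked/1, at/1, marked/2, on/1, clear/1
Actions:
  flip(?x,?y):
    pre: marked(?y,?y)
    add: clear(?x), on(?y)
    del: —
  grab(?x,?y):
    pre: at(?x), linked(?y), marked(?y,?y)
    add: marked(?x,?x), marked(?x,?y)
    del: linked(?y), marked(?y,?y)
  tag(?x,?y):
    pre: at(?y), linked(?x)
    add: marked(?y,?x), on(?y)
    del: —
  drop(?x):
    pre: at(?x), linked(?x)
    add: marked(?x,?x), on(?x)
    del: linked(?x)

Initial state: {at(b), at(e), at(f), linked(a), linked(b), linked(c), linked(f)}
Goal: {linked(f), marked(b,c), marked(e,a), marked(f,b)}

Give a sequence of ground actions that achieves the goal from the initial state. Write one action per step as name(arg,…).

tag(b,f); tag(a,e); tag(c,b)

1. tag(b,f)  →  {at(b), at(e), at(f), linked(a), linked(b), linked(c), linked(f), marked(f,b), on(f)}
2. tag(a,e)  →  {at(b), at(e), at(f), linked(a), linked(b), linked(c), linked(f), marked(e,a), marked(f,b), on(e), on(f)}
3. tag(c,b)  →  {at(b), at(e), at(f), linked(a), linked(b), linked(c), linked(f), marked(b,c), marked(e,a), marked(f,b), on(b), on(e), on(f)}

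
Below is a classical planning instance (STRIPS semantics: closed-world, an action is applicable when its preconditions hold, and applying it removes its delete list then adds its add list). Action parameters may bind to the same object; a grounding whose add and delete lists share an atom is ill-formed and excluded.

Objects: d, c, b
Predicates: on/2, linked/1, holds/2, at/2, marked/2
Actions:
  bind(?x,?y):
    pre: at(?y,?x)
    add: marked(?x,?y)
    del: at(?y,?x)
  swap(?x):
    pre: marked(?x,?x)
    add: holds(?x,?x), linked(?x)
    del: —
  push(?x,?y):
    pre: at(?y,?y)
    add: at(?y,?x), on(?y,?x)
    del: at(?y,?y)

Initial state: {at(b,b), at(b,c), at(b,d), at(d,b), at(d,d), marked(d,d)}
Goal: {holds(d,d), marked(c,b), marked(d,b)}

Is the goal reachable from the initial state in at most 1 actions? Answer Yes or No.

1. bind(d,b)  →  {at(b,b), at(b,c), at(d,b), at(d,d), marked(d,b), marked(d,d)}
2. bind(c,b)  →  {at(b,b), at(d,b), at(d,d), marked(c,b), marked(d,b), marked(d,d)}
3. swap(d)  →  {at(b,b), at(d,b), at(d,d), holds(d,d), linked(d), marked(c,b), marked(d,b), marked(d,d)}
optimal plan length = 3; 3 > 1

No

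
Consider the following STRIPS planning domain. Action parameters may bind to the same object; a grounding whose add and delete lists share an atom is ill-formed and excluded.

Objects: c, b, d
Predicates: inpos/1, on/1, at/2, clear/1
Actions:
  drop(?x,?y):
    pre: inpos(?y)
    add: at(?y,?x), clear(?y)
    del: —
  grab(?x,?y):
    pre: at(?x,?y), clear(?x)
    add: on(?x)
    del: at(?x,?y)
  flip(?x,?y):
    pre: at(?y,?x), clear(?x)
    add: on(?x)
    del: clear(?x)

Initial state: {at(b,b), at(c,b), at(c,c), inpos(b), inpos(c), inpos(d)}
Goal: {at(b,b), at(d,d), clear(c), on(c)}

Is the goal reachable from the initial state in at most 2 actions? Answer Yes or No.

1. drop(c,c)  →  {at(b,b), at(c,b), at(c,c), clear(c), inpos(b), inpos(c), inpos(d)}
2. drop(d,d)  →  {at(b,b), at(c,b), at(c,c), at(d,d), clear(c), clear(d), inpos(b), inpos(c), inpos(d)}
3. grab(c,c)  →  {at(b,b), at(c,b), at(d,d), clear(c), clear(d), inpos(b), inpos(c), inpos(d), on(c)}
optimal plan length = 3; 3 > 2

No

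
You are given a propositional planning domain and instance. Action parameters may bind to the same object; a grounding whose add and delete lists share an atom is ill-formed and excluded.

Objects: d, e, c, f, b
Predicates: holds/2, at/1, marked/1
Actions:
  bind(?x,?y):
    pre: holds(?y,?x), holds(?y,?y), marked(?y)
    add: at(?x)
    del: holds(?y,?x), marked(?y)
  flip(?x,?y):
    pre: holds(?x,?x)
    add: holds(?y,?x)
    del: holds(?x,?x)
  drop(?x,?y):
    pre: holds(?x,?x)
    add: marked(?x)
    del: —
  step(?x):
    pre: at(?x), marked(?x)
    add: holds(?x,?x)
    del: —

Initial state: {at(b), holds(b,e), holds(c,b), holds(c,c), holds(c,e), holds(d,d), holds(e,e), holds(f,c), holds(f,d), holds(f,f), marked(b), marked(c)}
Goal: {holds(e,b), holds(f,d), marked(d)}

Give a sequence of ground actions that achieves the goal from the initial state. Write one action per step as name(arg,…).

drop(d,d); step(b); flip(b,e)

1. drop(d,d)  →  {at(b), holds(b,e), holds(c,b), holds(c,c), holds(c,e), holds(d,d), holds(e,e), holds(f,c), holds(f,d), holds(f,f), marked(b), marked(c), marked(d)}
2. step(b)  →  {at(b), holds(b,b), holds(b,e), holds(c,b), holds(c,c), holds(c,e), holds(d,d), holds(e,e), holds(f,c), holds(f,d), holds(f,f), marked(b), marked(c), marked(d)}
3. flip(b,e)  →  {at(b), holds(b,e), holds(c,b), holds(c,c), holds(c,e), holds(d,d), holds(e,b), holds(e,e), holds(f,c), holds(f,d), holds(f,f), marked(b), marked(c), marked(d)}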